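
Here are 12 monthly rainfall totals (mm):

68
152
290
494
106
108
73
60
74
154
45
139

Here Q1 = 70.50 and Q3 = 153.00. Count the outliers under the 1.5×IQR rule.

2

IQR = 82.50; fences at 70.50 − 123.75 = -53.25 and 153.00 + 123.75 = 276.75.
Outside the cutoffs: 290, 494.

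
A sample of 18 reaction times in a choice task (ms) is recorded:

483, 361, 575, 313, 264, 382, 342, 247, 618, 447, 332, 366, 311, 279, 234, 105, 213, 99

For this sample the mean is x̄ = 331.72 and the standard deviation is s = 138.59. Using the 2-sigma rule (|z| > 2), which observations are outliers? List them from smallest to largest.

Cutoffs at x̄ ± 2s: 331.72 ± 2·138.59 = [54.54, 608.90].
618: z = 2.07, |z| > 2 → outlier.
Every other value lies within [54.54, 608.90].

618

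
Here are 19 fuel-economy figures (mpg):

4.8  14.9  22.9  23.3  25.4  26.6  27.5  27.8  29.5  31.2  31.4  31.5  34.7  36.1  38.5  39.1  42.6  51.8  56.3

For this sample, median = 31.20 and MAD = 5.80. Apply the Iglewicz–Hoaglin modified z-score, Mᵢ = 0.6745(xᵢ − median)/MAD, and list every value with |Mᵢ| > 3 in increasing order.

4.8

|Mᵢ| > 3 ⇔ |xᵢ − 31.20| > 3·5.80/0.6745 = 25.80.
So outliers lie outside [5.40, 57.00].
4.8: M = -3.07 → outlier.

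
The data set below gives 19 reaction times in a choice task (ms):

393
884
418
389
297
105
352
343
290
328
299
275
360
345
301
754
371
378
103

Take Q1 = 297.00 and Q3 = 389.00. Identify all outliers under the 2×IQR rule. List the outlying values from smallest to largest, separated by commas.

IQR = Q3 − Q1 = 389.00 − 297.00 = 92.00.
Lower fence = Q1 − 2·IQR = 297.00 − 184.00 = 113.00.
Upper fence = Q3 + 2·IQR = 389.00 + 184.00 = 573.00.
103 < 113.00 → outlier.
105 < 113.00 → outlier.
754 > 573.00 → outlier.
884 > 573.00 → outlier.
All remaining values lie within [113.00, 573.00].

103, 105, 754, 884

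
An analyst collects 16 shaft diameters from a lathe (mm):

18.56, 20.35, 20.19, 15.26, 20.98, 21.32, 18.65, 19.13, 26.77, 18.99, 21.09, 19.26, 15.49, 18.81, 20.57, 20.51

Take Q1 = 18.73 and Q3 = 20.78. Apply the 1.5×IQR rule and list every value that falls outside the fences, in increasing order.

15.26, 15.49, 26.77

IQR = Q3 − Q1 = 20.78 − 18.73 = 2.05.
Lower fence = Q1 − 1.5·IQR = 18.73 − 3.075 = 15.655.
Upper fence = Q3 + 1.5·IQR = 20.78 + 3.075 = 23.855.
15.26 < 15.655 → outlier.
15.49 < 15.655 → outlier.
26.77 > 23.855 → outlier.
All remaining values lie within [15.655, 23.855].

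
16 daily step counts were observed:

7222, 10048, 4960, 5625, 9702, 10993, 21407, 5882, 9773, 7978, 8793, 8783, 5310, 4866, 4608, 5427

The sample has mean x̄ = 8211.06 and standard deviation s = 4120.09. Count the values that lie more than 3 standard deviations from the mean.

Cutoffs: x̄ ± 3s = [-4149.21, 20571.33].
Outside the cutoffs: 21407.

1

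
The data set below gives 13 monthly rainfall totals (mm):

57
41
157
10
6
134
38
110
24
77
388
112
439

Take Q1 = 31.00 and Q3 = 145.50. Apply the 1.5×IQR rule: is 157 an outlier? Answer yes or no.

IQR = Q3 − Q1 = 145.50 − 31.00 = 114.50.
Lower fence = Q1 − 1.5·IQR = 31.00 − 171.75 = -140.75.
Upper fence = Q3 + 1.5·IQR = 145.50 + 171.75 = 317.25.
157 lies within [-140.75, 317.25].

no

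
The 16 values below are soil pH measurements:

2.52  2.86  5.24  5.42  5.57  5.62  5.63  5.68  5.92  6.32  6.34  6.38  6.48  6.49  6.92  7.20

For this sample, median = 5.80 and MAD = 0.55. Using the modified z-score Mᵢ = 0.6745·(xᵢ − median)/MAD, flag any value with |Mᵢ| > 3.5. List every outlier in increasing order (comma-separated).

2.52, 2.86

|Mᵢ| > 3.5 ⇔ |xᵢ − 5.80| > 3.5·0.55/0.6745 = 2.85.
So outliers lie outside [2.95, 8.65].
2.52: M = -4.02 → outlier.
2.86: M = -3.61 → outlier.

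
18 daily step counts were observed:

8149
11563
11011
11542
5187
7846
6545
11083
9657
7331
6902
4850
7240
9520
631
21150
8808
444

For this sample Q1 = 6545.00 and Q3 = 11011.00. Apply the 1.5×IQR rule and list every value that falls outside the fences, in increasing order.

IQR = Q3 − Q1 = 11011.00 − 6545.00 = 4466.00.
Lower fence = Q1 − 1.5·IQR = 6545.00 − 6699.00 = -154.00.
Upper fence = Q3 + 1.5·IQR = 11011.00 + 6699.00 = 17710.00.
21150 > 17710.00 → outlier.
All remaining values lie within [-154.00, 17710.00].

21150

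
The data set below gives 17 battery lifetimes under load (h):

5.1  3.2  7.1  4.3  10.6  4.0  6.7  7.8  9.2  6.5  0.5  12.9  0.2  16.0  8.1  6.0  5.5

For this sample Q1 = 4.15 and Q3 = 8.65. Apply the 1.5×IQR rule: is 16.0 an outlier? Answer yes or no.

IQR = Q3 − Q1 = 8.65 − 4.15 = 4.50.
Lower fence = Q1 − 1.5·IQR = 4.15 − 6.75 = -2.60.
Upper fence = Q3 + 1.5·IQR = 8.65 + 6.75 = 15.40.
16.0 lies above the upper fence.

yes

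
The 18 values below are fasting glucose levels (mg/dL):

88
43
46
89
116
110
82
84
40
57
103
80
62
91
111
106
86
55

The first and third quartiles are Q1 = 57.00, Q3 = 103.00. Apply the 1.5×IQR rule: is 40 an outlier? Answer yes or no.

no

IQR = Q3 − Q1 = 103.00 − 57.00 = 46.00.
Lower fence = Q1 − 1.5·IQR = 57.00 − 69.00 = -12.00.
Upper fence = Q3 + 1.5·IQR = 103.00 + 69.00 = 172.00.
40 lies within [-12.00, 172.00].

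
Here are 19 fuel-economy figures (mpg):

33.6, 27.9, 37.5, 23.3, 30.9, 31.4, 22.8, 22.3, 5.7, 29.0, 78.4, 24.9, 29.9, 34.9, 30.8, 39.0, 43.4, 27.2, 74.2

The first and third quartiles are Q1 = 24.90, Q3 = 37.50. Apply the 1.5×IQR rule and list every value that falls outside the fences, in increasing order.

IQR = Q3 − Q1 = 37.50 − 24.90 = 12.60.
Lower fence = Q1 − 1.5·IQR = 24.90 − 18.90 = 6.00.
Upper fence = Q3 + 1.5·IQR = 37.50 + 18.90 = 56.40.
5.7 < 6.00 → outlier.
74.2 > 56.40 → outlier.
78.4 > 56.40 → outlier.
All remaining values lie within [6.00, 56.40].

5.7, 74.2, 78.4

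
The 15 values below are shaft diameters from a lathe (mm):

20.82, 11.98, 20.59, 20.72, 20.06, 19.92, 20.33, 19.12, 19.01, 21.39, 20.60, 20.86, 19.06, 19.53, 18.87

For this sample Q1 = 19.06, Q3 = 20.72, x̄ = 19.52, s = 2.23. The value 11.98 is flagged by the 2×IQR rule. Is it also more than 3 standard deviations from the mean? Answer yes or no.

z = (11.98 − 19.52) / 2.23 = -3.38.
|z| = 3.38 > 3.

yes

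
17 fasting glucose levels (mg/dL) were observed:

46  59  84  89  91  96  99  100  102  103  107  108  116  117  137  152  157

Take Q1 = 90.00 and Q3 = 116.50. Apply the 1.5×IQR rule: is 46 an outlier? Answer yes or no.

yes

IQR = Q3 − Q1 = 116.50 − 90.00 = 26.50.
Lower fence = Q1 − 1.5·IQR = 90.00 − 39.75 = 50.25.
Upper fence = Q3 + 1.5·IQR = 116.50 + 39.75 = 156.25.
46 lies below the lower fence.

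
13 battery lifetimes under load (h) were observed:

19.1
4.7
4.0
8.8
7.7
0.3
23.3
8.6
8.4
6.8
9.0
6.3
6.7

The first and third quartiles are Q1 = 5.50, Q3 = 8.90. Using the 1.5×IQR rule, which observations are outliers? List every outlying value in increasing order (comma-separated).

0.3, 19.1, 23.3

IQR = Q3 − Q1 = 8.90 − 5.50 = 3.40.
Lower fence = Q1 − 1.5·IQR = 5.50 − 5.10 = 0.40.
Upper fence = Q3 + 1.5·IQR = 8.90 + 5.10 = 14.00.
0.3 < 0.40 → outlier.
19.1 > 14.00 → outlier.
23.3 > 14.00 → outlier.
All remaining values lie within [0.40, 14.00].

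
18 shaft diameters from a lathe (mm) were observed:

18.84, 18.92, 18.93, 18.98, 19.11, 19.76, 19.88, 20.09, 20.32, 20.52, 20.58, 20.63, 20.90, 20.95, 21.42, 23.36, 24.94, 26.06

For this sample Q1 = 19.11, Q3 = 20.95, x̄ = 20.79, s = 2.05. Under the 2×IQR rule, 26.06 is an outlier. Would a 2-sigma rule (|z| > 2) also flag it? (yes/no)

yes

z = (26.06 − 20.79) / 2.05 = 2.57.
|z| = 2.57 > 2.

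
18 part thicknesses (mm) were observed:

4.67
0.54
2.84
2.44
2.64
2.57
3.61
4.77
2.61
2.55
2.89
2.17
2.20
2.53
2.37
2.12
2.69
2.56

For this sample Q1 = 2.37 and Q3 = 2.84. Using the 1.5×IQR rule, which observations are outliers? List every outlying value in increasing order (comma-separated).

IQR = Q3 − Q1 = 2.84 − 2.37 = 0.47.
Lower fence = Q1 − 1.5·IQR = 2.37 − 0.705 = 1.665.
Upper fence = Q3 + 1.5·IQR = 2.84 + 0.705 = 3.545.
0.54 < 1.665 → outlier.
3.61 > 3.545 → outlier.
4.67 > 3.545 → outlier.
4.77 > 3.545 → outlier.
All remaining values lie within [1.665, 3.545].

0.54, 3.61, 4.67, 4.77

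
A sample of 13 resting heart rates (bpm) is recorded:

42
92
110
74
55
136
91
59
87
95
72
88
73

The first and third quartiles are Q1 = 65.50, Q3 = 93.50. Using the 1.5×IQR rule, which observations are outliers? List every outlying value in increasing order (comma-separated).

IQR = Q3 − Q1 = 93.50 − 65.50 = 28.00.
Lower fence = Q1 − 1.5·IQR = 65.50 − 42.00 = 23.50.
Upper fence = Q3 + 1.5·IQR = 93.50 + 42.00 = 135.50.
136 > 135.50 → outlier.
All remaining values lie within [23.50, 135.50].

136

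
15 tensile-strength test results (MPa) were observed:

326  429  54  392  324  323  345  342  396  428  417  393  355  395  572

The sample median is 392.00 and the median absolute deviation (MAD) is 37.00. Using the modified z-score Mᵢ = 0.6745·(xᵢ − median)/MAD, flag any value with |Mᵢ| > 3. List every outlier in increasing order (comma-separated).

54, 572

|Mᵢ| > 3 ⇔ |xᵢ − 392.00| > 3·37.00/0.6745 = 164.57.
So outliers lie outside [227.43, 556.57].
54: M = -6.16 → outlier.
572: M = 3.28 → outlier.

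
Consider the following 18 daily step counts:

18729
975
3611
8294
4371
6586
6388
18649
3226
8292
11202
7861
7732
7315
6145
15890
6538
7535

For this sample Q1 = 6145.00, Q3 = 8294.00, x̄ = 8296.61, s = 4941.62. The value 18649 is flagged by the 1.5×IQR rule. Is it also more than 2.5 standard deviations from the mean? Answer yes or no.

z = (18649 − 8296.61) / 4941.62 = 2.09.
|z| = 2.09 ≤ 2.5.

no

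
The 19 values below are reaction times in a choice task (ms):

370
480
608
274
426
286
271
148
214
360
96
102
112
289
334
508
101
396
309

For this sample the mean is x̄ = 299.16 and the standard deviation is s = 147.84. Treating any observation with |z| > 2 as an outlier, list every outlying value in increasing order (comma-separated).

608

Cutoffs at x̄ ± 2s: 299.16 ± 2·147.84 = [3.48, 594.84].
608: z = 2.09, |z| > 2 → outlier.
Every other value lies within [3.48, 594.84].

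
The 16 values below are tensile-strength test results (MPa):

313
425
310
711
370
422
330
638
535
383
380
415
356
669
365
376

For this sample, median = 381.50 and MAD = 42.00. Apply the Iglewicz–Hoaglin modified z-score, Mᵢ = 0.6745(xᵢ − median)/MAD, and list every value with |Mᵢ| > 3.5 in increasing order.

|Mᵢ| > 3.5 ⇔ |xᵢ − 381.50| > 3.5·42.00/0.6745 = 217.94.
So outliers lie outside [163.56, 599.44].
638: M = 4.12 → outlier.
669: M = 4.62 → outlier.
711: M = 5.29 → outlier.

638, 669, 711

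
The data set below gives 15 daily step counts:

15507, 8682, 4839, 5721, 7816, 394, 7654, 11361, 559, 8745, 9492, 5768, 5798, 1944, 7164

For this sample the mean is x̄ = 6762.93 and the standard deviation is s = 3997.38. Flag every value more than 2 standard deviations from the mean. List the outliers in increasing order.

Cutoffs at x̄ ± 2s: 6762.93 ± 2·3997.38 = [-1231.83, 14757.69].
15507: z = 2.19, |z| > 2 → outlier.
Every other value lies within [-1231.83, 14757.69].

15507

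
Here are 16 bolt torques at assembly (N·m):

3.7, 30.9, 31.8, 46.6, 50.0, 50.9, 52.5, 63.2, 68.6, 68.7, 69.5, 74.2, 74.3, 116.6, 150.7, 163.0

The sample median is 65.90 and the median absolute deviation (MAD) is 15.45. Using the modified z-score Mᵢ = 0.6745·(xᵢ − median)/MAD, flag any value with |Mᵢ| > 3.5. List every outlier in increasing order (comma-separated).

150.7, 163.0

|Mᵢ| > 3.5 ⇔ |xᵢ − 65.90| > 3.5·15.45/0.6745 = 80.17.
So outliers lie outside [-14.27, 146.07].
150.7: M = 3.70 → outlier.
163.0: M = 4.24 → outlier.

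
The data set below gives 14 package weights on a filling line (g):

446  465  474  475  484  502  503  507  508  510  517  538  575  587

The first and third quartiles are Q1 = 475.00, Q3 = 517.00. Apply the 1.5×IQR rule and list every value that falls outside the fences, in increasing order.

587

IQR = Q3 − Q1 = 517.00 − 475.00 = 42.00.
Lower fence = Q1 − 1.5·IQR = 475.00 − 63.00 = 412.00.
Upper fence = Q3 + 1.5·IQR = 517.00 + 63.00 = 580.00.
587 > 580.00 → outlier.
All remaining values lie within [412.00, 580.00].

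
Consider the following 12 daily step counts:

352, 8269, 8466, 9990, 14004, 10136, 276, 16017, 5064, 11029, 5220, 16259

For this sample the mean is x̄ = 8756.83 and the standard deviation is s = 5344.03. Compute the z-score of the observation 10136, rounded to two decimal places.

0.26

z = (10136 − 8756.83) / 5344.03 = 0.26.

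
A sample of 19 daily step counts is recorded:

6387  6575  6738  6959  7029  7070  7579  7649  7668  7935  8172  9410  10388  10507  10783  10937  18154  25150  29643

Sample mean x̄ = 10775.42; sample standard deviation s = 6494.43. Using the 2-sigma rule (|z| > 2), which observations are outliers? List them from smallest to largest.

25150, 29643

Cutoffs at x̄ ± 2s: 10775.42 ± 2·6494.43 = [-2213.44, 23764.28].
25150: z = 2.21, |z| > 2 → outlier.
29643: z = 2.91, |z| > 2 → outlier.
Every other value lies within [-2213.44, 23764.28].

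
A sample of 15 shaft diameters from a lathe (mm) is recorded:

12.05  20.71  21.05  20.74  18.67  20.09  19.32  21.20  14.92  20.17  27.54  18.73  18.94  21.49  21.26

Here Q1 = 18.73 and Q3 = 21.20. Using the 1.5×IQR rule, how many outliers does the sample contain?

3

IQR = 2.47; fences at 18.73 − 3.705 = 15.025 and 21.20 + 3.705 = 24.905.
Outside the cutoffs: 12.05, 14.92, 27.54.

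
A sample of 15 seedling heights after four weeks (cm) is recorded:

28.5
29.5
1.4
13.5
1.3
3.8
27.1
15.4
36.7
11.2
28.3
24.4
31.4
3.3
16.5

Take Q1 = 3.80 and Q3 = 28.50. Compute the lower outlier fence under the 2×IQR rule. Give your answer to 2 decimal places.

IQR = Q3 − Q1 = 28.50 − 3.80 = 24.70.
Lower fence = Q1 − 2·IQR = 3.80 − 49.40 = -45.60.
Upper fence = Q3 + 2·IQR = 28.50 + 49.40 = 77.90.

-45.60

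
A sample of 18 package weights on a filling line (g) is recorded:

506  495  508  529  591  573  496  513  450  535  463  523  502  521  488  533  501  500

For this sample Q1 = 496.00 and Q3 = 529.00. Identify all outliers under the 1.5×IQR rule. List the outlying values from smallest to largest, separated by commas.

591

IQR = Q3 − Q1 = 529.00 − 496.00 = 33.00.
Lower fence = Q1 − 1.5·IQR = 496.00 − 49.50 = 446.50.
Upper fence = Q3 + 1.5·IQR = 529.00 + 49.50 = 578.50.
591 > 578.50 → outlier.
All remaining values lie within [446.50, 578.50].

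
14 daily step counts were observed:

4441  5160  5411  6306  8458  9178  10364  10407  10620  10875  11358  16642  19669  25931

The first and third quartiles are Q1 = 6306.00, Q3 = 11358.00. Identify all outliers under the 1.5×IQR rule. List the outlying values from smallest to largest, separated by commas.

IQR = Q3 − Q1 = 11358.00 − 6306.00 = 5052.00.
Lower fence = Q1 − 1.5·IQR = 6306.00 − 7578.00 = -1272.00.
Upper fence = Q3 + 1.5·IQR = 11358.00 + 7578.00 = 18936.00.
19669 > 18936.00 → outlier.
25931 > 18936.00 → outlier.
All remaining values lie within [-1272.00, 18936.00].

19669, 25931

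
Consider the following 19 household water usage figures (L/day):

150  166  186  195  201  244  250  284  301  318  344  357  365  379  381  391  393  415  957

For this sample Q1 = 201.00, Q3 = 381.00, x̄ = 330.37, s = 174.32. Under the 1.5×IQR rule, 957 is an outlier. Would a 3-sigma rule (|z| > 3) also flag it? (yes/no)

z = (957 − 330.37) / 174.32 = 3.59.
|z| = 3.59 > 3.

yes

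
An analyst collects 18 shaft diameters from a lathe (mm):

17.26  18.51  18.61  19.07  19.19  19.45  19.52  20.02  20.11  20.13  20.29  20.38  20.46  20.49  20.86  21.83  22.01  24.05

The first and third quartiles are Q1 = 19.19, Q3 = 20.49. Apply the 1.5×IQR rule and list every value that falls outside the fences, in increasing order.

24.05

IQR = Q3 − Q1 = 20.49 − 19.19 = 1.30.
Lower fence = Q1 − 1.5·IQR = 19.19 − 1.95 = 17.24.
Upper fence = Q3 + 1.5·IQR = 20.49 + 1.95 = 22.44.
24.05 > 22.44 → outlier.
All remaining values lie within [17.24, 22.44].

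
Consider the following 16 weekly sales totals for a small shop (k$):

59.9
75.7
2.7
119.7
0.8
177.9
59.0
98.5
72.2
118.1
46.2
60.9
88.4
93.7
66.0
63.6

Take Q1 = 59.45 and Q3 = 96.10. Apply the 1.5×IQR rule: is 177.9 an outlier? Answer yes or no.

yes

IQR = Q3 − Q1 = 96.10 − 59.45 = 36.65.
Lower fence = Q1 − 1.5·IQR = 59.45 − 54.975 = 4.475.
Upper fence = Q3 + 1.5·IQR = 96.10 + 54.975 = 151.075.
177.9 lies above the upper fence.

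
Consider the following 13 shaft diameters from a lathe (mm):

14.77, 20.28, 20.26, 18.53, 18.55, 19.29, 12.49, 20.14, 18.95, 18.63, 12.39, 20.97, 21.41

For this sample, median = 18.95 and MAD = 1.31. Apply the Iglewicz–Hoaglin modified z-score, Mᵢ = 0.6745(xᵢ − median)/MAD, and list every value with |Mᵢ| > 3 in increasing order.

|Mᵢ| > 3 ⇔ |xᵢ − 18.95| > 3·1.31/0.6745 = 5.83.
So outliers lie outside [13.12, 24.78].
12.39: M = -3.38 → outlier.
12.49: M = -3.33 → outlier.

12.39, 12.49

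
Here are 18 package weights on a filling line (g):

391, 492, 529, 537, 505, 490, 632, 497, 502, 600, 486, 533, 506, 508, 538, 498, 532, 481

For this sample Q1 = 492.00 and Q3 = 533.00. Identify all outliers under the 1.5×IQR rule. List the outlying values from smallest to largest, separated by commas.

391, 600, 632

IQR = Q3 − Q1 = 533.00 − 492.00 = 41.00.
Lower fence = Q1 − 1.5·IQR = 492.00 − 61.50 = 430.50.
Upper fence = Q3 + 1.5·IQR = 533.00 + 61.50 = 594.50.
391 < 430.50 → outlier.
600 > 594.50 → outlier.
632 > 594.50 → outlier.
All remaining values lie within [430.50, 594.50].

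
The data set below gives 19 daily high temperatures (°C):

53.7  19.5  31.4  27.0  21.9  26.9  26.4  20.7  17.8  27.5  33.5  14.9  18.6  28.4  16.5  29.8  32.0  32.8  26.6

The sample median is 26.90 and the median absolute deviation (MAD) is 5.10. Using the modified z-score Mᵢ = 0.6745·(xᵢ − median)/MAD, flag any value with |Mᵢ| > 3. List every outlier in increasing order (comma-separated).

53.7

|Mᵢ| > 3 ⇔ |xᵢ − 26.90| > 3·5.10/0.6745 = 22.68.
So outliers lie outside [4.22, 49.58].
53.7: M = 3.54 → outlier.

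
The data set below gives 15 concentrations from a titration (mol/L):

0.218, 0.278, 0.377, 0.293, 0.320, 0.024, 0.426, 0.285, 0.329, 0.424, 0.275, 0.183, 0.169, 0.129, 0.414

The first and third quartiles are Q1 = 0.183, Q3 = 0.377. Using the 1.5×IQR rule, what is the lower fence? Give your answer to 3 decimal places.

-0.108

IQR = Q3 − Q1 = 0.377 − 0.183 = 0.194.
Lower fence = Q1 − 1.5·IQR = 0.183 − 0.291 = -0.108.
Upper fence = Q3 + 1.5·IQR = 0.377 + 0.291 = 0.668.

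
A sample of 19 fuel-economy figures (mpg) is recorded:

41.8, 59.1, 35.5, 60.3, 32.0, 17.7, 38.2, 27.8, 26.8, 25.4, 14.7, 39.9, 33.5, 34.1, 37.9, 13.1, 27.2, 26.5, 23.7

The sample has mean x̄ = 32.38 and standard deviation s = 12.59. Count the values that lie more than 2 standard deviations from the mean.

2

Cutoffs: x̄ ± 2s = [7.20, 57.56].
Outside the cutoffs: 59.1, 60.3.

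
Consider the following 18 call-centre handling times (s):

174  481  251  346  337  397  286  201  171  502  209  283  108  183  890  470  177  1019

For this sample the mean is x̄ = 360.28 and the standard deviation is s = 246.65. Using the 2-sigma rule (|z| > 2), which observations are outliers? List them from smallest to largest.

890, 1019

Cutoffs at x̄ ± 2s: 360.28 ± 2·246.65 = [-133.02, 853.58].
890: z = 2.15, |z| > 2 → outlier.
1019: z = 2.67, |z| > 2 → outlier.
Every other value lies within [-133.02, 853.58].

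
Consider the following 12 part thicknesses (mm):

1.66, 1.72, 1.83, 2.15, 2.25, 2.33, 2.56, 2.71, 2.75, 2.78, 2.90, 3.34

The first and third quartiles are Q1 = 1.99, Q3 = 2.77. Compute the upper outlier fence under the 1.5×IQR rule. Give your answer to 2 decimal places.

3.94

IQR = Q3 − Q1 = 2.77 − 1.99 = 0.78.
Lower fence = Q1 − 1.5·IQR = 1.99 − 1.17 = 0.82.
Upper fence = Q3 + 1.5·IQR = 2.77 + 1.17 = 3.94.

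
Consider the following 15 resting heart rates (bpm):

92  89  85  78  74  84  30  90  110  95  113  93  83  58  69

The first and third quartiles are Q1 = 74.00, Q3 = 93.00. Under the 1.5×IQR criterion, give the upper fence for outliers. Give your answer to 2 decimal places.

121.50

IQR = Q3 − Q1 = 93.00 − 74.00 = 19.00.
Lower fence = Q1 − 1.5·IQR = 74.00 − 28.50 = 45.50.
Upper fence = Q3 + 1.5·IQR = 93.00 + 28.50 = 121.50.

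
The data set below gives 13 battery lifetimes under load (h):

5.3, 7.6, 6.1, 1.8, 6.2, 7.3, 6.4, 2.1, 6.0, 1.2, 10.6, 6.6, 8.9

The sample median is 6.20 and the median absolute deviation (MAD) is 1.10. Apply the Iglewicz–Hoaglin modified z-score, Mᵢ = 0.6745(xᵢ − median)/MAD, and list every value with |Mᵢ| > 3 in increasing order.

|Mᵢ| > 3 ⇔ |xᵢ − 6.20| > 3·1.10/0.6745 = 4.89.
So outliers lie outside [1.31, 11.09].
1.2: M = -3.07 → outlier.

1.2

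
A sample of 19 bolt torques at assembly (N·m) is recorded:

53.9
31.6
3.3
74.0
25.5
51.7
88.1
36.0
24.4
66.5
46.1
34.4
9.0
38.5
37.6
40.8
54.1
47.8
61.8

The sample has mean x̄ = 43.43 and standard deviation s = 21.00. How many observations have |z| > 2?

1

Cutoffs: x̄ ± 2s = [1.43, 85.43].
Outside the cutoffs: 88.1.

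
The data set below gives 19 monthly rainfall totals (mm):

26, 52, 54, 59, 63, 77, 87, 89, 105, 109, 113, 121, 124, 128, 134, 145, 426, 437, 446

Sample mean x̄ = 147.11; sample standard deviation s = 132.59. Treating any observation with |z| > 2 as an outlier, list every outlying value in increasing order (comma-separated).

426, 437, 446

Cutoffs at x̄ ± 2s: 147.11 ± 2·132.59 = [-118.07, 412.29].
426: z = 2.10, |z| > 2 → outlier.
437: z = 2.19, |z| > 2 → outlier.
446: z = 2.25, |z| > 2 → outlier.
Every other value lies within [-118.07, 412.29].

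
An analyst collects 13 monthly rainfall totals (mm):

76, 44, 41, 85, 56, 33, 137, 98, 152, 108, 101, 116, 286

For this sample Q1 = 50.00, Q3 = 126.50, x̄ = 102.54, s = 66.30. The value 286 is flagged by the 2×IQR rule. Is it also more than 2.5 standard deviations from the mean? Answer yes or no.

z = (286 − 102.54) / 66.30 = 2.77.
|z| = 2.77 > 2.5.

yes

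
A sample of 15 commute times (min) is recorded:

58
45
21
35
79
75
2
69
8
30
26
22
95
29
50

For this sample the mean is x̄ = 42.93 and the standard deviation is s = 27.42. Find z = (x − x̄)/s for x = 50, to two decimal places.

z = (50 − 42.93) / 27.42 = 0.26.

0.26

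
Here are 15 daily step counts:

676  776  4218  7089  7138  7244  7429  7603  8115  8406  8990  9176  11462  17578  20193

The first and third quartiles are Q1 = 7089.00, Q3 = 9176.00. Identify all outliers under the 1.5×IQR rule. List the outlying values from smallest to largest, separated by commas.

IQR = Q3 − Q1 = 9176.00 − 7089.00 = 2087.00.
Lower fence = Q1 − 1.5·IQR = 7089.00 − 3130.50 = 3958.50.
Upper fence = Q3 + 1.5·IQR = 9176.00 + 3130.50 = 12306.50.
676 < 3958.50 → outlier.
776 < 3958.50 → outlier.
17578 > 12306.50 → outlier.
20193 > 12306.50 → outlier.
All remaining values lie within [3958.50, 12306.50].

676, 776, 17578, 20193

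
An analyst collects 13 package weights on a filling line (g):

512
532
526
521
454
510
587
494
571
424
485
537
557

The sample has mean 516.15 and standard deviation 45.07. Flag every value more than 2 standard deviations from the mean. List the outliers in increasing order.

Cutoffs at x̄ ± 2s: 516.15 ± 2·45.07 = [426.01, 606.29].
424: z = -2.04, |z| > 2 → outlier.
Every other value lies within [426.01, 606.29].

424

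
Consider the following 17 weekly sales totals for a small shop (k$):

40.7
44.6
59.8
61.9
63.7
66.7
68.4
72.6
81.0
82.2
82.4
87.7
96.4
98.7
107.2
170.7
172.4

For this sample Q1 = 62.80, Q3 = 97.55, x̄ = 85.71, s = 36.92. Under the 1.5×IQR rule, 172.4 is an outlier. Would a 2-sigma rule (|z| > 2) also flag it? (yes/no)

yes

z = (172.4 − 85.71) / 36.92 = 2.35.
|z| = 2.35 > 2.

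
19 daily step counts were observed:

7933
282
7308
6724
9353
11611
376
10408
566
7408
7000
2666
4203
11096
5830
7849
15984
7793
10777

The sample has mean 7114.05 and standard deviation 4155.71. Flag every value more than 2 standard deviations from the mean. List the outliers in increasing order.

15984

Cutoffs at x̄ ± 2s: 7114.05 ± 2·4155.71 = [-1197.37, 15425.47].
15984: z = 2.13, |z| > 2 → outlier.
Every other value lies within [-1197.37, 15425.47].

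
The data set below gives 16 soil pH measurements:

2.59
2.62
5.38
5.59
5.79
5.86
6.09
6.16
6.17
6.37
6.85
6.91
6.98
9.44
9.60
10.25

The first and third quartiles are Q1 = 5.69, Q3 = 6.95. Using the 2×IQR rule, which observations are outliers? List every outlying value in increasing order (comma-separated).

2.59, 2.62, 9.60, 10.25

IQR = Q3 − Q1 = 6.95 − 5.69 = 1.26.
Lower fence = Q1 − 2·IQR = 5.69 − 2.52 = 3.17.
Upper fence = Q3 + 2·IQR = 6.95 + 2.52 = 9.47.
2.59 < 3.17 → outlier.
2.62 < 3.17 → outlier.
9.60 > 9.47 → outlier.
10.25 > 9.47 → outlier.
All remaining values lie within [3.17, 9.47].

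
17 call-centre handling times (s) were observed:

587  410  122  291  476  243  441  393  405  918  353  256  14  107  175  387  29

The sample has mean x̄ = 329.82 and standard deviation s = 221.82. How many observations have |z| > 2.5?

Cutoffs: x̄ ± 2.5s = [-224.73, 884.37].
Outside the cutoffs: 918.

1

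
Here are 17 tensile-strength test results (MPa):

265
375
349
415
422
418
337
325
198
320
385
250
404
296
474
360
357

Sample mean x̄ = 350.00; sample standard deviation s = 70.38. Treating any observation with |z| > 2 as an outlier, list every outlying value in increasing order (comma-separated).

198

Cutoffs at x̄ ± 2s: 350.00 ± 2·70.38 = [209.24, 490.76].
198: z = -2.16, |z| > 2 → outlier.
Every other value lies within [209.24, 490.76].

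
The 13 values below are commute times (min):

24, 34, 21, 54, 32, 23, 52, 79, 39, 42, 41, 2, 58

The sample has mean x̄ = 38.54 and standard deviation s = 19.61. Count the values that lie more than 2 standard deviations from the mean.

Cutoffs: x̄ ± 2s = [-0.68, 77.76].
Outside the cutoffs: 79.

1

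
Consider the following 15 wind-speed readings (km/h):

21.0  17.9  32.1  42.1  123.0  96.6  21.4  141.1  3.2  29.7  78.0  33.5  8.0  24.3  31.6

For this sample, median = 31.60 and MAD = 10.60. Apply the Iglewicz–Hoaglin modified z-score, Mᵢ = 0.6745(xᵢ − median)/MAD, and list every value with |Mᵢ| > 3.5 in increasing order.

|Mᵢ| > 3.5 ⇔ |xᵢ − 31.60| > 3.5·10.60/0.6745 = 55.00.
So outliers lie outside [-23.40, 86.60].
96.6: M = 4.14 → outlier.
123.0: M = 5.82 → outlier.
141.1: M = 6.97 → outlier.

96.6, 123.0, 141.1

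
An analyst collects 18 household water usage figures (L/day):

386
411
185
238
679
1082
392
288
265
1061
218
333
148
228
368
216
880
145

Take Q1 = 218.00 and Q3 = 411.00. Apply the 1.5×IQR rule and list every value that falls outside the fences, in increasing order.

IQR = Q3 − Q1 = 411.00 − 218.00 = 193.00.
Lower fence = Q1 − 1.5·IQR = 218.00 − 289.50 = -71.50.
Upper fence = Q3 + 1.5·IQR = 411.00 + 289.50 = 700.50.
880 > 700.50 → outlier.
1061 > 700.50 → outlier.
1082 > 700.50 → outlier.
All remaining values lie within [-71.50, 700.50].

880, 1061, 1082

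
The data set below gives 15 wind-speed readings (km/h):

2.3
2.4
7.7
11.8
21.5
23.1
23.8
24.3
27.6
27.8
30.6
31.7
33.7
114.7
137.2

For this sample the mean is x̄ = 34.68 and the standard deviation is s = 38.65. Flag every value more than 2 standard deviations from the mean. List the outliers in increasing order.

114.7, 137.2

Cutoffs at x̄ ± 2s: 34.68 ± 2·38.65 = [-42.62, 111.98].
114.7: z = 2.07, |z| > 2 → outlier.
137.2: z = 2.65, |z| > 2 → outlier.
Every other value lies within [-42.62, 111.98].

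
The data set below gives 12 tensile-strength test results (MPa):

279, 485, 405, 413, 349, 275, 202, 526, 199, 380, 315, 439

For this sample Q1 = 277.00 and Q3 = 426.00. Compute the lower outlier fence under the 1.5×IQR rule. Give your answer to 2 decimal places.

IQR = Q3 − Q1 = 426.00 − 277.00 = 149.00.
Lower fence = Q1 − 1.5·IQR = 277.00 − 223.50 = 53.50.
Upper fence = Q3 + 1.5·IQR = 426.00 + 223.50 = 649.50.

53.50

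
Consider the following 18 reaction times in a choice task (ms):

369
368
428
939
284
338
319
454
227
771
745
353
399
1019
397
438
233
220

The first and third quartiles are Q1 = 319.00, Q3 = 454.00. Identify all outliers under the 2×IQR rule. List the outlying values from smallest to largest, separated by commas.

IQR = Q3 − Q1 = 454.00 − 319.00 = 135.00.
Lower fence = Q1 − 2·IQR = 319.00 − 270.00 = 49.00.
Upper fence = Q3 + 2·IQR = 454.00 + 270.00 = 724.00.
745 > 724.00 → outlier.
771 > 724.00 → outlier.
939 > 724.00 → outlier.
1019 > 724.00 → outlier.
All remaining values lie within [49.00, 724.00].

745, 771, 939, 1019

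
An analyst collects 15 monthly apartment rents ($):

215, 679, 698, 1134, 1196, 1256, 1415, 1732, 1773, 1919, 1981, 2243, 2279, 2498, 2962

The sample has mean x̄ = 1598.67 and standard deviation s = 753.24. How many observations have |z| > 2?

0

Cutoffs: x̄ ± 2s = [92.19, 3105.15].
Every value lies within the cutoffs.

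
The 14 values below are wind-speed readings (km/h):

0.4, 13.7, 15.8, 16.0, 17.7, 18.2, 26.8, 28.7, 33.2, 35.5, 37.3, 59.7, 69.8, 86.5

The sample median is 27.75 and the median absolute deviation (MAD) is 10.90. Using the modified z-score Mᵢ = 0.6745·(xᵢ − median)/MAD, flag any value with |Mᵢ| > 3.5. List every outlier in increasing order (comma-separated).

86.5

|Mᵢ| > 3.5 ⇔ |xᵢ − 27.75| > 3.5·10.90/0.6745 = 56.56.
So outliers lie outside [-28.81, 84.31].
86.5: M = 3.64 → outlier.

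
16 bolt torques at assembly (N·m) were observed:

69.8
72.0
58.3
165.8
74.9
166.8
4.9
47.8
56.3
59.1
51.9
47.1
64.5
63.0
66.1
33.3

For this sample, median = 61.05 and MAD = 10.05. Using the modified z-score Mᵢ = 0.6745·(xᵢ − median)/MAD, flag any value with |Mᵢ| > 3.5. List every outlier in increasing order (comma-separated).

4.9, 165.8, 166.8

|Mᵢ| > 3.5 ⇔ |xᵢ − 61.05| > 3.5·10.05/0.6745 = 52.15.
So outliers lie outside [8.90, 113.20].
4.9: M = -3.77 → outlier.
165.8: M = 7.03 → outlier.
166.8: M = 7.10 → outlier.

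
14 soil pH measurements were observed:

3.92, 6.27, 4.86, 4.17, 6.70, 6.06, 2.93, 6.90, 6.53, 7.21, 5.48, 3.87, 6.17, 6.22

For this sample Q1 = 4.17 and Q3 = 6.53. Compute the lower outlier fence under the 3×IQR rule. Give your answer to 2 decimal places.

IQR = Q3 − Q1 = 6.53 − 4.17 = 2.36.
Lower fence = Q1 − 3·IQR = 4.17 − 7.08 = -2.91.
Upper fence = Q3 + 3·IQR = 6.53 + 7.08 = 13.61.

-2.91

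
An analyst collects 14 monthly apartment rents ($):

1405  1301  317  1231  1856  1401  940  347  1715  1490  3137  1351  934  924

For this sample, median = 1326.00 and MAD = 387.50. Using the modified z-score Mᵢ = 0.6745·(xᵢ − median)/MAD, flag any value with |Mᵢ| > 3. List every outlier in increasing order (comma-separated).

3137

|Mᵢ| > 3 ⇔ |xᵢ − 1326.00| > 3·387.50/0.6745 = 1723.50.
So outliers lie outside [-397.50, 3049.50].
3137: M = 3.15 → outlier.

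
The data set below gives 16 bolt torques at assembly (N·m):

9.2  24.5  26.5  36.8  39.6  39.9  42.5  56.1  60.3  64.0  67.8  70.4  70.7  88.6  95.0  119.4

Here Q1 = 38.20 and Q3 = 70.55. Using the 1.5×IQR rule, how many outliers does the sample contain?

IQR = 32.35; fences at 38.20 − 48.525 = -10.325 and 70.55 + 48.525 = 119.075.
Outside the cutoffs: 119.4.

1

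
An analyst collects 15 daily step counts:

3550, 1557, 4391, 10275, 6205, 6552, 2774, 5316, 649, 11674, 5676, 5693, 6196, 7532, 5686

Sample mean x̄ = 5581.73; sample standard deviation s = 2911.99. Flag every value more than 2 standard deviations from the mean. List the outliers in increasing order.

Cutoffs at x̄ ± 2s: 5581.73 ± 2·2911.99 = [-242.25, 11405.71].
11674: z = 2.09, |z| > 2 → outlier.
Every other value lies within [-242.25, 11405.71].

11674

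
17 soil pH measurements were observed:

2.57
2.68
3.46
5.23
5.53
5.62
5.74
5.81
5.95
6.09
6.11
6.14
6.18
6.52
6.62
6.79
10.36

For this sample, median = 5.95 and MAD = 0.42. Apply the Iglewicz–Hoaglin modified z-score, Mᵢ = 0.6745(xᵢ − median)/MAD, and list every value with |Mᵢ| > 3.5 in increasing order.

2.57, 2.68, 3.46, 10.36

|Mᵢ| > 3.5 ⇔ |xᵢ − 5.95| > 3.5·0.42/0.6745 = 2.18.
So outliers lie outside [3.77, 8.13].
2.57: M = -5.43 → outlier.
2.68: M = -5.25 → outlier.
3.46: M = -4.00 → outlier.
10.36: M = 7.08 → outlier.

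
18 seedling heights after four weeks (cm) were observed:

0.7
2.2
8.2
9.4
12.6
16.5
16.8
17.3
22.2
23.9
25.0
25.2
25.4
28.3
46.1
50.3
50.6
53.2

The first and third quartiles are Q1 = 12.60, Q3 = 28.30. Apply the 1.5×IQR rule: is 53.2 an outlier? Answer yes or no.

IQR = Q3 − Q1 = 28.30 − 12.60 = 15.70.
Lower fence = Q1 − 1.5·IQR = 12.60 − 23.55 = -10.95.
Upper fence = Q3 + 1.5·IQR = 28.30 + 23.55 = 51.85.
53.2 lies above the upper fence.

yes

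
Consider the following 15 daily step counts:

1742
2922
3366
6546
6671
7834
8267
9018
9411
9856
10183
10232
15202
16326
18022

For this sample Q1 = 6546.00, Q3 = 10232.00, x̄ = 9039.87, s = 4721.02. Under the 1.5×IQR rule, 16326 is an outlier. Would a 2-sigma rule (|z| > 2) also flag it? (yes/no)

z = (16326 − 9039.87) / 4721.02 = 1.54.
|z| = 1.54 ≤ 2.

no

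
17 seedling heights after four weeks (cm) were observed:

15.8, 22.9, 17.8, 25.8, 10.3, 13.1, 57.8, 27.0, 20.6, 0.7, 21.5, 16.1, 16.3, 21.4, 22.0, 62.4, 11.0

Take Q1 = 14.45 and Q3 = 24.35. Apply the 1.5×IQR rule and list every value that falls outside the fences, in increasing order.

IQR = Q3 − Q1 = 24.35 − 14.45 = 9.90.
Lower fence = Q1 − 1.5·IQR = 14.45 − 14.85 = -0.40.
Upper fence = Q3 + 1.5·IQR = 24.35 + 14.85 = 39.20.
57.8 > 39.20 → outlier.
62.4 > 39.20 → outlier.
All remaining values lie within [-0.40, 39.20].

57.8, 62.4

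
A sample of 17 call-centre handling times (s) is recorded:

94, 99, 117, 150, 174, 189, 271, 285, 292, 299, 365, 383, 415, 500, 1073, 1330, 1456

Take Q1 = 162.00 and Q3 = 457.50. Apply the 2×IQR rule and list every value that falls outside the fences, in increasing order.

IQR = Q3 − Q1 = 457.50 − 162.00 = 295.50.
Lower fence = Q1 − 2·IQR = 162.00 − 591.00 = -429.00.
Upper fence = Q3 + 2·IQR = 457.50 + 591.00 = 1048.50.
1073 > 1048.50 → outlier.
1330 > 1048.50 → outlier.
1456 > 1048.50 → outlier.
All remaining values lie within [-429.00, 1048.50].

1073, 1330, 1456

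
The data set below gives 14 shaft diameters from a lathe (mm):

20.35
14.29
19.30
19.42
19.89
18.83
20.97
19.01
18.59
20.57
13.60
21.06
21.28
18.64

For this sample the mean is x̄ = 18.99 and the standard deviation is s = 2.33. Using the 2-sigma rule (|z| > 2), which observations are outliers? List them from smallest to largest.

13.60, 14.29

Cutoffs at x̄ ± 2s: 18.99 ± 2·2.33 = [14.33, 23.65].
13.60: z = -2.31, |z| > 2 → outlier.
14.29: z = -2.02, |z| > 2 → outlier.
Every other value lies within [14.33, 23.65].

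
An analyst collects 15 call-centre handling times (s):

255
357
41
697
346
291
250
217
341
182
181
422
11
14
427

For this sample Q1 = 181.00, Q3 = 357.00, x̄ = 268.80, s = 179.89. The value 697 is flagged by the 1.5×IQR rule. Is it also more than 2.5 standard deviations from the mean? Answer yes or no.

no

z = (697 − 268.80) / 179.89 = 2.38.
|z| = 2.38 ≤ 2.5.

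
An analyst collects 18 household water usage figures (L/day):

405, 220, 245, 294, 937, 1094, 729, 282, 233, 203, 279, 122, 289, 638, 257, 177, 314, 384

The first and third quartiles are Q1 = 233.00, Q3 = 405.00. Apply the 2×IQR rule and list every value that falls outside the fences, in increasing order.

IQR = Q3 − Q1 = 405.00 − 233.00 = 172.00.
Lower fence = Q1 − 2·IQR = 233.00 − 344.00 = -111.00.
Upper fence = Q3 + 2·IQR = 405.00 + 344.00 = 749.00.
937 > 749.00 → outlier.
1094 > 749.00 → outlier.
All remaining values lie within [-111.00, 749.00].

937, 1094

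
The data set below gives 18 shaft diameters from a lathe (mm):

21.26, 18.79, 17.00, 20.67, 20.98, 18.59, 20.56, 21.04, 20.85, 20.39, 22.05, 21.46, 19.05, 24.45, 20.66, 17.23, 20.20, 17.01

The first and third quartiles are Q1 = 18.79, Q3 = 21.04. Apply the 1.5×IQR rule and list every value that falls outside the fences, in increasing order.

24.45

IQR = Q3 − Q1 = 21.04 − 18.79 = 2.25.
Lower fence = Q1 − 1.5·IQR = 18.79 − 3.375 = 15.415.
Upper fence = Q3 + 1.5·IQR = 21.04 + 3.375 = 24.415.
24.45 > 24.415 → outlier.
All remaining values lie within [15.415, 24.415].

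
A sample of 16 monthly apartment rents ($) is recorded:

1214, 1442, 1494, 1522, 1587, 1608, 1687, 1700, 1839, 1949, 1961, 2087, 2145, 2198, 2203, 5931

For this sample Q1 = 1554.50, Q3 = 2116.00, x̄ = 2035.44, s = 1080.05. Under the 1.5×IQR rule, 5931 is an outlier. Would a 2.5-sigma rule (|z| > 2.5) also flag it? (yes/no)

yes

z = (5931 − 2035.44) / 1080.05 = 3.61.
|z| = 3.61 > 2.5.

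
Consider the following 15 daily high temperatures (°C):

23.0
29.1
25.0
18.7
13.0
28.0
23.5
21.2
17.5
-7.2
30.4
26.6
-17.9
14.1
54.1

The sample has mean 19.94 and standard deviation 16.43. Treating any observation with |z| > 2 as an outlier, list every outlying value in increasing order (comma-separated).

Cutoffs at x̄ ± 2s: 19.94 ± 2·16.43 = [-12.92, 52.80].
-17.9: z = -2.30, |z| > 2 → outlier.
54.1: z = 2.08, |z| > 2 → outlier.
Every other value lies within [-12.92, 52.80].

-17.9, 54.1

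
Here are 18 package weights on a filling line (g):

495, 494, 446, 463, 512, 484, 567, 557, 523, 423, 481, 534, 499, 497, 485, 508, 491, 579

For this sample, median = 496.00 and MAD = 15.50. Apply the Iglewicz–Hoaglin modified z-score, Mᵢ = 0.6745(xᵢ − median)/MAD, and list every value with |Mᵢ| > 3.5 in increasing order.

579

|Mᵢ| > 3.5 ⇔ |xᵢ − 496.00| > 3.5·15.50/0.6745 = 80.43.
So outliers lie outside [415.57, 576.43].
579: M = 3.61 → outlier.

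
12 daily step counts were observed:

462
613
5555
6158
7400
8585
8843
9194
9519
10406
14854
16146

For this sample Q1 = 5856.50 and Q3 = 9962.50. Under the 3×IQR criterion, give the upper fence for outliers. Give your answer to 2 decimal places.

IQR = Q3 − Q1 = 9962.50 − 5856.50 = 4106.00.
Lower fence = Q1 − 3·IQR = 5856.50 − 12318.00 = -6461.50.
Upper fence = Q3 + 3·IQR = 9962.50 + 12318.00 = 22280.50.

22280.50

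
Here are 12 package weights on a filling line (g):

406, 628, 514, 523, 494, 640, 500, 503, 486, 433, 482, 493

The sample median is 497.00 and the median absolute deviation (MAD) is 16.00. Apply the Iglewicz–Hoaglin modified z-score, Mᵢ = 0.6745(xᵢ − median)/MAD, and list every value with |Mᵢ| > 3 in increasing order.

|Mᵢ| > 3 ⇔ |xᵢ − 497.00| > 3·16.00/0.6745 = 71.16.
So outliers lie outside [425.84, 568.16].
406: M = -3.84 → outlier.
628: M = 5.52 → outlier.
640: M = 6.03 → outlier.

406, 628, 640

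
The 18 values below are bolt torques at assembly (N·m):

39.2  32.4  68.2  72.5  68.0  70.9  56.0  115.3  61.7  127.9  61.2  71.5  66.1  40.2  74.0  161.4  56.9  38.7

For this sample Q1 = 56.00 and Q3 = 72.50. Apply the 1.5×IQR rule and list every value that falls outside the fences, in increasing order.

115.3, 127.9, 161.4

IQR = Q3 − Q1 = 72.50 − 56.00 = 16.50.
Lower fence = Q1 − 1.5·IQR = 56.00 − 24.75 = 31.25.
Upper fence = Q3 + 1.5·IQR = 72.50 + 24.75 = 97.25.
115.3 > 97.25 → outlier.
127.9 > 97.25 → outlier.
161.4 > 97.25 → outlier.
All remaining values lie within [31.25, 97.25].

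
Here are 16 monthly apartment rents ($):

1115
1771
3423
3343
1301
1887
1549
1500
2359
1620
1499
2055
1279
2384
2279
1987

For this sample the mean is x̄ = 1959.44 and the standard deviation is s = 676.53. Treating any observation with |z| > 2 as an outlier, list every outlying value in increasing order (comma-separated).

3343, 3423

Cutoffs at x̄ ± 2s: 1959.44 ± 2·676.53 = [606.38, 3312.50].
3343: z = 2.05, |z| > 2 → outlier.
3423: z = 2.16, |z| > 2 → outlier.
Every other value lies within [606.38, 3312.50].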